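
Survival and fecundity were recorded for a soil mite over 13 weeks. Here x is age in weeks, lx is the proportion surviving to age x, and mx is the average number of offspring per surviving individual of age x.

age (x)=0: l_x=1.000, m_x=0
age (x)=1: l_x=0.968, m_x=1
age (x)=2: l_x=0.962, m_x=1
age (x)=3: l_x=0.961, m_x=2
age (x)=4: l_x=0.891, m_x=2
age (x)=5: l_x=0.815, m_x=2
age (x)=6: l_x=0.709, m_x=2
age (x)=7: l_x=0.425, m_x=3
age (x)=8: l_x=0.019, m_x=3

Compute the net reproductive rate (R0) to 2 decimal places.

lx·mx by age: 0, 0.968, 0.962, 1.922, 1.782, 1.63, 1.418, 1.275, 0.057
R0 = Σ lx·mx = 10.014 → 10.01

10.01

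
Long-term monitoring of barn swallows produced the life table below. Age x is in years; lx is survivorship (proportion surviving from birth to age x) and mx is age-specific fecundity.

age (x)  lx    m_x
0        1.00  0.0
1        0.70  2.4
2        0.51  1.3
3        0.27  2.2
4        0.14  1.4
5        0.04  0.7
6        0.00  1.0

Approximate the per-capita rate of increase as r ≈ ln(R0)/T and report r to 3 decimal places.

R0 = Σ lx·mx = 0 + 1.68 + 0.663 + 0.594 + 0.196 + 0.028 + 0 = 3.161
Σ x·lx·mx = 5.712; T = 5.712/3.161 = 1.80702…
r ≈ ln(R0)/T = ln(3.161)/1.80702… = 0.6369… → 0.637

0.637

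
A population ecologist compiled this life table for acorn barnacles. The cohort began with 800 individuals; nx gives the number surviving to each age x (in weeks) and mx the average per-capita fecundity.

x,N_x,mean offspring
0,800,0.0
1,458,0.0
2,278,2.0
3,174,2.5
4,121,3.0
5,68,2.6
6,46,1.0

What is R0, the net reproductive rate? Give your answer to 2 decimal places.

1.97

lx = nx/n0 = nx/800: 1, 0.5725, 0.3475, 0.2175, 0.15125, 0.085, 0.0575
lx·mx by age: 0, 0, 0.695, 0.54375, 0.45375, 0.221, 0.0575
R0 = Σ lx·mx = 1.971 → 1.97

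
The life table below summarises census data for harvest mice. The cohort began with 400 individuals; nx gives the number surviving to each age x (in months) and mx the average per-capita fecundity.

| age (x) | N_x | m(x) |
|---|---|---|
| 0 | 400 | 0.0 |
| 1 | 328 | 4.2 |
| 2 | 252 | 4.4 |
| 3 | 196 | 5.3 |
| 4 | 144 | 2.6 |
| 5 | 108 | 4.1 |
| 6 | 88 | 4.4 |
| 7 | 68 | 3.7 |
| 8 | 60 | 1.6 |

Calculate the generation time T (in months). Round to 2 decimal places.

lx = nx/n0 = nx/400: 1, 0.82, 0.63, 0.49, 0.36, 0.27, 0.22, 0.17, 0.15
lx·mx: 0, 3.444, 2.772, 2.597, 0.936, 1.107, 0.968, 0.629, 0.24 → R0 = 12.693
x·lx·mx: 0, 3.444, 5.544, 7.791, 3.744, 5.535, 5.808, 4.403, 1.92 → Σ = 38.189
T = 38.189 / 12.693 = 3.008666… → 3.01

3.01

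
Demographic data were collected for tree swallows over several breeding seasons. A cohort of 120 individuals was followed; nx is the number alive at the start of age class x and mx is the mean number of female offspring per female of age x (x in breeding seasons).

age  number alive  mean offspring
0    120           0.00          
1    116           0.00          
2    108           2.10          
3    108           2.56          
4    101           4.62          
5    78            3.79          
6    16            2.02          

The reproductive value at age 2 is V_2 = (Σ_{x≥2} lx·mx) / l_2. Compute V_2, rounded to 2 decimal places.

12.02

lx = nx/n0 = nx/120: 1, 0.96667…, 0.9, 0.9, 0.84167…, 0.65, 0.13333…
lx·mx for x ≥ 2: 1.89, 2.304, 3.8885…, 2.4635, 0.269333… → sum = 10.815333…
V_2 = 10.815333… / l_2 = 10.815333… / 0.9 = 12.017037… → 12.02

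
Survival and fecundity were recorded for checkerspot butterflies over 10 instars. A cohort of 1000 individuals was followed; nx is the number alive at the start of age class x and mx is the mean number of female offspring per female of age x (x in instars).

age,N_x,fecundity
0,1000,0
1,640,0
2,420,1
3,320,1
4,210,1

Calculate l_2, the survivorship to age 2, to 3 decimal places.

l_2 = n_2/n_0 = 420/1000 = 0.42 → 0.420

0.420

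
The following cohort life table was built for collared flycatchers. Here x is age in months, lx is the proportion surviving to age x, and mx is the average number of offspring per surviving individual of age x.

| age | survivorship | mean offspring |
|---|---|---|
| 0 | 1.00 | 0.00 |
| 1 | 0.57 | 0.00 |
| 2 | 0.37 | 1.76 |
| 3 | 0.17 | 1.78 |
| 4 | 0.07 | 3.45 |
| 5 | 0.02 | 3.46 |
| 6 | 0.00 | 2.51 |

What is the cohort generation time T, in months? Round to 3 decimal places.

2.785

lx·mx: 0, 0, 0.6512, 0.3026, 0.2415, 0.0692, 0 → R0 = 1.2645
x·lx·mx: 0, 0, 1.3024, 0.9078, 0.966, 0.346, 0 → Σ = 3.5222
T = 3.5222 / 1.2645 = 2.785449… → 2.785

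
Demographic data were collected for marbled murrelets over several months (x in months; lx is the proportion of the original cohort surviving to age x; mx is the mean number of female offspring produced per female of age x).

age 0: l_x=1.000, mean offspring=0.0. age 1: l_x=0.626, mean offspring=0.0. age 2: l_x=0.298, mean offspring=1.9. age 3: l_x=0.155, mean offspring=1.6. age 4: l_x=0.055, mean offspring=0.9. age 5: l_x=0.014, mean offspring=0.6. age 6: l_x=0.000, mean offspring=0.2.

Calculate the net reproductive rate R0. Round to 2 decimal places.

0.87

lx·mx by age: 0, 0, 0.5662, 0.248, 0.0495, 0.0084, 0
R0 = Σ lx·mx = 0.8721 → 0.87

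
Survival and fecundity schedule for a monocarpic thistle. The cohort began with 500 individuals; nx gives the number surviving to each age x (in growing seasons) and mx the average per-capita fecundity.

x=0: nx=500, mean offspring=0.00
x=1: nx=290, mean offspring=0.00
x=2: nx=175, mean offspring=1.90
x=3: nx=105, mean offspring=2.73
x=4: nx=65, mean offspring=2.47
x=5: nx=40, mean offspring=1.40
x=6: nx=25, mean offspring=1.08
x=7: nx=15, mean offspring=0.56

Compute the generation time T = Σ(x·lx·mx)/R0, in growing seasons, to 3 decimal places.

3.063

lx = nx/n0 = nx/500: 1, 0.58, 0.35, 0.21, 0.13, 0.08, 0.05, 0.03
lx·mx: 0, 0, 0.665, 0.5733, 0.3211, 0.112, 0.054, 0.0168 → R0 = 1.7422
x·lx·mx: 0, 0, 1.33, 1.7199, 1.2844, 0.56, 0.324, 0.1176 → Σ = 5.3359
T = 5.3359 / 1.7422 = 3.062737… → 3.063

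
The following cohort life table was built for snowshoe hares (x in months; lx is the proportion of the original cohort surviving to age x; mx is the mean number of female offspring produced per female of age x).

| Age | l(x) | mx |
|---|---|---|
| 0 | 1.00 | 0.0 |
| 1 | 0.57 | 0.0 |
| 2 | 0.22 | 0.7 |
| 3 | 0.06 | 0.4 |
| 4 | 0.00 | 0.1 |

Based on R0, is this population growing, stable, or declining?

declining

R0 = Σ lx·mx = 0 + 0 + 0.154 + 0.024 + 0 = 0.178
R0 < 1, so the population is declining.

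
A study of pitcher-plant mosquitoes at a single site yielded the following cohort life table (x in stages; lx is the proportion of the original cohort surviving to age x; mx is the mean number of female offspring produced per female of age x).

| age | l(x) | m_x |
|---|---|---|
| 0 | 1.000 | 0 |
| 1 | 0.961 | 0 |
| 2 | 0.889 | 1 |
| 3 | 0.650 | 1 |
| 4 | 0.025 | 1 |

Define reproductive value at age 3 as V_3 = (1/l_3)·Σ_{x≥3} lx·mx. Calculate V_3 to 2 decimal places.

lx·mx for x ≥ 3: 0.65, 0.025 → sum = 0.675
V_3 = 0.675 / l_3 = 0.675 / 0.65 = 1.038462… → 1.04

1.04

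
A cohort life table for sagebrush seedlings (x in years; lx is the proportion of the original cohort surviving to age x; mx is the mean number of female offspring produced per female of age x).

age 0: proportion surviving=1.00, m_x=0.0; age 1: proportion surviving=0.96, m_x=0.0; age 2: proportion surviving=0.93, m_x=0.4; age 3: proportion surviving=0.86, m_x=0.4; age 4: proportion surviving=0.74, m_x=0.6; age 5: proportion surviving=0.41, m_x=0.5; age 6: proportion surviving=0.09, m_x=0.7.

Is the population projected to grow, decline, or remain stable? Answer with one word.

R0 = Σ lx·mx = 0 + 0 + 0.372 + 0.344 + 0.444 + 0.205 + 0.063 = 1.428
R0 > 1, so the population is growing.

growing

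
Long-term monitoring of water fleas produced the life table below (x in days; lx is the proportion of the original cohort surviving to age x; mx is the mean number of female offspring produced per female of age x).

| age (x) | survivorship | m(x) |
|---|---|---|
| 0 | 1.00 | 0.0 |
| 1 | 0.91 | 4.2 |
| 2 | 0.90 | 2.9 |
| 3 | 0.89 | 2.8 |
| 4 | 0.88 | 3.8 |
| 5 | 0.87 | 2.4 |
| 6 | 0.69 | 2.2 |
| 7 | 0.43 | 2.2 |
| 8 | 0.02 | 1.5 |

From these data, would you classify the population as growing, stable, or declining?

growing

R0 = Σ lx·mx = 0 + 3.822 + 2.61 + 2.492 + 3.344 + 2.088 + 1.518 + 0.946 + 0.03 = 16.85
R0 > 1, so the population is growing.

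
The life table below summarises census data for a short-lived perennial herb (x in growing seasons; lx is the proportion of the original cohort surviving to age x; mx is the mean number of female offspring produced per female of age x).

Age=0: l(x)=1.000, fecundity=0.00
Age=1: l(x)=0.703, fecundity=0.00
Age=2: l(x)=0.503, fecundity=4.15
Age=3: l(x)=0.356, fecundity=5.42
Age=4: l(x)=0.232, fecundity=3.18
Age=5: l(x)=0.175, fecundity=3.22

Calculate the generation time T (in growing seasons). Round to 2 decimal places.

lx·mx: 0, 0, 2.08745, 1.92952, 0.73776, 0.5635 → R0 = 5.31823
x·lx·mx: 0, 0, 4.1749, 5.78856, 2.95104, 2.8175 → Σ = 15.732
T = 15.732 / 5.31823 = 2.958127… → 2.96

2.96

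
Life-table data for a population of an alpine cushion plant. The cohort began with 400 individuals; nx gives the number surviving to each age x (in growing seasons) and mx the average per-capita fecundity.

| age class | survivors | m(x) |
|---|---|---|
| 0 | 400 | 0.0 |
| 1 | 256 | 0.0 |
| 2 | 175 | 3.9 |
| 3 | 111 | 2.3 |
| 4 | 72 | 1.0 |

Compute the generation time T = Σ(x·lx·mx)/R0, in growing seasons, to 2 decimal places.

2.40

lx = nx/n0 = nx/400: 1, 0.64, 0.4375, 0.2775, 0.18
lx·mx: 0, 0, 1.70625, 0.63825, 0.18 → R0 = 2.5245
x·lx·mx: 0, 0, 3.4125, 1.91475, 0.72 → Σ = 6.04725
T = 6.04725 / 2.5245 = 2.395425… → 2.40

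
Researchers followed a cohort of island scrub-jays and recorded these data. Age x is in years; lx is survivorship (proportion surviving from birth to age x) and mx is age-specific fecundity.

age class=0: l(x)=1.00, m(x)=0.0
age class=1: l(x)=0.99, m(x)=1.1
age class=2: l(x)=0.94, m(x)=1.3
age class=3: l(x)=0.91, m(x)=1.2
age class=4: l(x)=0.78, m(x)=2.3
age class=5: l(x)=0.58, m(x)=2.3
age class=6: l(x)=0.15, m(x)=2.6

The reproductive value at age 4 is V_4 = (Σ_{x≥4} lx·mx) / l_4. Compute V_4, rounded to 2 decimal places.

lx·mx for x ≥ 4: 1.794, 1.334, 0.39 → sum = 3.518
V_4 = 3.518 / l_4 = 3.518 / 0.78 = 4.510256… → 4.51

4.51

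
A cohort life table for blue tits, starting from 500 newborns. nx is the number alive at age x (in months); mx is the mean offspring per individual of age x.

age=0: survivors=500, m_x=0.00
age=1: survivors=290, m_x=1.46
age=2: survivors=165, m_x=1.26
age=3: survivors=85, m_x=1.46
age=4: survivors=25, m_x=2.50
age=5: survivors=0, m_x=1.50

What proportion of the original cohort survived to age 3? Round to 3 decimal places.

0.170

l_3 = n_3/n_0 = 85/500 = 0.17 → 0.170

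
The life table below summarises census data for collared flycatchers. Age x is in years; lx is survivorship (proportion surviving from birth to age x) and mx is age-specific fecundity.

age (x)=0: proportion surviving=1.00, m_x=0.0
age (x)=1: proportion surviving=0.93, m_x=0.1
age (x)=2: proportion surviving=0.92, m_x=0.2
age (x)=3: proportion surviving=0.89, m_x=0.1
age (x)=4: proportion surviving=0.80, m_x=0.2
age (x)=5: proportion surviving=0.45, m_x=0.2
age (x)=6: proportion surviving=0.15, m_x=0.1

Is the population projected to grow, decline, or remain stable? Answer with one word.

R0 = Σ lx·mx = 0 + 0.093 + 0.184 + 0.089 + 0.16 + 0.09 + 0.015 = 0.631
R0 < 1, so the population is declining.

declining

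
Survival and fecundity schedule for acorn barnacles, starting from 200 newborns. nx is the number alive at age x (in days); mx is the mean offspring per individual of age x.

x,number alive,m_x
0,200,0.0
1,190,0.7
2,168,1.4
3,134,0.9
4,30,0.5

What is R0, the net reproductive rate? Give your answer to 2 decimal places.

lx = nx/n0 = nx/200: 1, 0.95, 0.84, 0.67, 0.15
lx·mx by age: 0, 0.665, 1.176, 0.603, 0.075
R0 = Σ lx·mx = 2.519 → 2.52

2.52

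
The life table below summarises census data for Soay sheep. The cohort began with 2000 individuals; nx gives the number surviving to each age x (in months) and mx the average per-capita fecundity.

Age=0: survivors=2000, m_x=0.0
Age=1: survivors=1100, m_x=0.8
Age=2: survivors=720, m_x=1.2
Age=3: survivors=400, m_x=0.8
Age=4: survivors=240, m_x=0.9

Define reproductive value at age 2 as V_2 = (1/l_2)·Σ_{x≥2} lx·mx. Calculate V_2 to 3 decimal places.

1.944

lx = nx/n0 = nx/2000: 1, 0.55, 0.36, 0.2, 0.12
lx·mx for x ≥ 2: 0.432, 0.16, 0.108 → sum = 0.7
V_2 = 0.7 / l_2 = 0.7 / 0.36 = 1.944444… → 1.944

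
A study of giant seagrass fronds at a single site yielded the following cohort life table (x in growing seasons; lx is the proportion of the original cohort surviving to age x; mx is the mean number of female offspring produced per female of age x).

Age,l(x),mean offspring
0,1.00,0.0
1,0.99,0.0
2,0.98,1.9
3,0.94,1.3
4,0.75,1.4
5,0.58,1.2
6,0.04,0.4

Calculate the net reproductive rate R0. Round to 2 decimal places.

4.85

lx·mx by age: 0, 0, 1.862, 1.222, 1.05, 0.696, 0.016
R0 = Σ lx·mx = 4.846 → 4.85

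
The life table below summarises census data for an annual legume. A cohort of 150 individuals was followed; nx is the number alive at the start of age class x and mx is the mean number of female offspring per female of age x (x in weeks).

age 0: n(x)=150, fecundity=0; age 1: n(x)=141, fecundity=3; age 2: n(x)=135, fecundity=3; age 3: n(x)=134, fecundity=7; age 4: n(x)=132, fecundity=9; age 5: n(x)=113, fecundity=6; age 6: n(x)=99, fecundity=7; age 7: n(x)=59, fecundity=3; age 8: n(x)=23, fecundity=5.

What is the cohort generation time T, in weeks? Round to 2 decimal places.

lx = nx/n0 = nx/150: 1, 0.94, 0.9, 0.89333…, 0.88, 0.75333…, 0.66, 0.39333…, 0.15333…
lx·mx: 0, 2.82, 2.7, 6.253333…, 7.92, 4.52…, 4.62, 1.18…, 0.766667… → R0 = 30.78…
x·lx·mx: 0, 2.82, 5.4, 18.76…, 31.68, 22.6…, 27.72, 8.26…, 6.133333… → Σ = 123.373333…
T = 123.373333… / 30.78… = 4.00823… → 4.01

4.01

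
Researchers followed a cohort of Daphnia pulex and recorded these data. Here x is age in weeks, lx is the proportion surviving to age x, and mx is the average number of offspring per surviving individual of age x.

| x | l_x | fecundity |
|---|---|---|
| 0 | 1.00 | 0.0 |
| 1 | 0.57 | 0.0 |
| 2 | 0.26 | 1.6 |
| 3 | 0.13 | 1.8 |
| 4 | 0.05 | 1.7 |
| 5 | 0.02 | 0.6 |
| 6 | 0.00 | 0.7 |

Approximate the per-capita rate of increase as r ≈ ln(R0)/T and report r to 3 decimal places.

-0.113

R0 = Σ lx·mx = 0 + 0 + 0.416 + 0.234 + 0.085 + 0.012 + 0 = 0.747
Σ x·lx·mx = 1.934; T = 1.934/0.747 = 2.58902…
r ≈ ln(R0)/T = ln(0.747)/2.58902… = -0.11266… → -0.113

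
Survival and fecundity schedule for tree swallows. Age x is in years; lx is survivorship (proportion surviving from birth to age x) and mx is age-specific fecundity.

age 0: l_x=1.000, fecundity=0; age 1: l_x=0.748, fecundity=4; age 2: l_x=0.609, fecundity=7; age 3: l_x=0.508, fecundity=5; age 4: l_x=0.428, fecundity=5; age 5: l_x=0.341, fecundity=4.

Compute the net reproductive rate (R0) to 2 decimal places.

lx·mx by age: 0, 2.992, 4.263, 2.54, 2.14, 1.364
R0 = Σ lx·mx = 13.299 → 13.30

13.30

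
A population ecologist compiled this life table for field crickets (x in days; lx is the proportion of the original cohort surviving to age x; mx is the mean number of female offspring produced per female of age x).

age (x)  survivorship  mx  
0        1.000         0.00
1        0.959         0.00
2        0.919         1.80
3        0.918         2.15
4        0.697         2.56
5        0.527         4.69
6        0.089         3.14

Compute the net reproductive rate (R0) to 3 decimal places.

lx·mx by age: 0, 0, 1.6542, 1.9737, 1.78432, 2.47163, 0.27946
R0 = Σ lx·mx = 8.16331 → 8.163

8.163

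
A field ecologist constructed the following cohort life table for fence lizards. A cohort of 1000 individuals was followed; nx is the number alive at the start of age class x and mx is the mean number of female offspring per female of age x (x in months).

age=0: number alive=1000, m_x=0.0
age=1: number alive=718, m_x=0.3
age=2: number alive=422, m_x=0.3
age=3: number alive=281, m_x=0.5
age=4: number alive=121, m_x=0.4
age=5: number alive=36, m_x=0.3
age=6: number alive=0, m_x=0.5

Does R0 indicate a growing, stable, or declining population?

declining

lx = nx/n0 = nx/1000: 1, 0.718, 0.422, 0.281, 0.121, 0.036, 0
R0 = Σ lx·mx = 0 + 0.2154 + 0.1266 + 0.1405 + 0.0484 + 0.0108 + 0 = 0.5417
R0 < 1, so the population is declining.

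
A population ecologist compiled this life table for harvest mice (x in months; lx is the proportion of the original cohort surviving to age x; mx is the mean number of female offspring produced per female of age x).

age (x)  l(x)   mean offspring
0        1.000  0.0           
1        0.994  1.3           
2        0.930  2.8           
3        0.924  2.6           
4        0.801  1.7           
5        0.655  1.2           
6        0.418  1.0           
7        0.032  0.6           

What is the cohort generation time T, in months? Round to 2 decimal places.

2.90

lx·mx: 0, 1.2922, 2.604, 2.4024, 1.3617, 0.786, 0.418, 0.0192 → R0 = 8.8835
x·lx·mx: 0, 1.2922, 5.208, 7.2072, 5.4468, 3.93, 2.508, 0.1344 → Σ = 25.7266
T = 25.7266 / 8.8835 = 2.895998… → 2.90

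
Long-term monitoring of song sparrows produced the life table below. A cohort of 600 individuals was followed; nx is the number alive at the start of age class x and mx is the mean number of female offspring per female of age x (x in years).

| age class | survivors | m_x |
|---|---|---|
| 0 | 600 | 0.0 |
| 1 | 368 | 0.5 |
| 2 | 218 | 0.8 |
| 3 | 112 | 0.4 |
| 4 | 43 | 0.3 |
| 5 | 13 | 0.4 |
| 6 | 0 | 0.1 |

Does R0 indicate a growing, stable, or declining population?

lx = nx/n0 = nx/600: 1, 0.61333…, 0.36333…, 0.18667…, 0.07167…, 0.02167…, 0
R0 = Σ lx·mx = 0 + 0.306667… + 0.290667… + 0.074667… + 0.0215… + 0.008667… + 0 = 0.702167…
R0 < 1, so the population is declining.

declining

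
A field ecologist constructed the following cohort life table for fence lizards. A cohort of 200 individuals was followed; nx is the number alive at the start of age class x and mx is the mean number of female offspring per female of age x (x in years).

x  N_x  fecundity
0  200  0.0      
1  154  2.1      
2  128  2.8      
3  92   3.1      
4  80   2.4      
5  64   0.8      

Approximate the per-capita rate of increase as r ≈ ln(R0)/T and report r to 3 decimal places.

lx = nx/n0 = nx/200: 1, 0.77, 0.64, 0.46, 0.4, 0.32
R0 = Σ lx·mx = 0 + 1.617 + 1.792 + 1.426 + 0.96 + 0.256 = 6.051
Σ x·lx·mx = 14.599; T = 14.599/6.051 = 2.41266…
r ≈ ln(R0)/T = ln(6.051)/2.41266… = 0.74616… → 0.746

0.746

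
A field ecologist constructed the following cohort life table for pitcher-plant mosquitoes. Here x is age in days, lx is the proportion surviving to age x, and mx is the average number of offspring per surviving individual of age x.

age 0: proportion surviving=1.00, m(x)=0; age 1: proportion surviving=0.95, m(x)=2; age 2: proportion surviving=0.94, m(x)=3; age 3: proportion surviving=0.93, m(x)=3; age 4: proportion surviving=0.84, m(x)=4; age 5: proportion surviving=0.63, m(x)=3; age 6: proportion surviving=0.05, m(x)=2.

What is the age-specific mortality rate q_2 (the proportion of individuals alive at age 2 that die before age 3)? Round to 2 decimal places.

0.01

q_2 = (l_2 − l_3) / l_2 = (0.94 − 0.93) / 0.94
     = 0.01 / 0.94 = 0.010638… → 0.01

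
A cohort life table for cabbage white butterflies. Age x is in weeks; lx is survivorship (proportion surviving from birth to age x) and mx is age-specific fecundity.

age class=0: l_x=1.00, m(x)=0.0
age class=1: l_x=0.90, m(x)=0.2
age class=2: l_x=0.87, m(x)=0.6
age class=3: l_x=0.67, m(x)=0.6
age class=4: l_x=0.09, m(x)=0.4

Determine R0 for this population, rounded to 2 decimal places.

1.14

lx·mx by age: 0, 0.18, 0.522, 0.402, 0.036
R0 = Σ lx·mx = 1.14 → 1.14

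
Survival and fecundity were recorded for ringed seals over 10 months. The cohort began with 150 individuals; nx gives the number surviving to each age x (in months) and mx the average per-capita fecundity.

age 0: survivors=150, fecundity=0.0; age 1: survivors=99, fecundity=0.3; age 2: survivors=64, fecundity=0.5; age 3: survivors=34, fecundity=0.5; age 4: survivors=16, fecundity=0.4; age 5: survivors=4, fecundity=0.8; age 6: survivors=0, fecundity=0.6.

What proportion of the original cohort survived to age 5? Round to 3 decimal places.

0.027

l_5 = n_5/n_0 = 4/150 = 0.026667… → 0.027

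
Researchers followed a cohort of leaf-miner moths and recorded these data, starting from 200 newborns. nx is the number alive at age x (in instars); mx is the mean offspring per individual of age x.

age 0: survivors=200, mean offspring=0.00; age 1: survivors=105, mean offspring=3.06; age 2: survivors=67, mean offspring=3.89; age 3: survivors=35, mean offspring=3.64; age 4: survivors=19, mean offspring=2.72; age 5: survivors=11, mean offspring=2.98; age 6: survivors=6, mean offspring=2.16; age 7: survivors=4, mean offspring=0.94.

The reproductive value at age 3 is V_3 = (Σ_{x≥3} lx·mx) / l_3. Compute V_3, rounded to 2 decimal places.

lx = nx/n0 = nx/200: 1, 0.525, 0.335, 0.175, 0.095, 0.055, 0.03, 0.02
lx·mx for x ≥ 3: 0.637, 0.2584, 0.1639, 0.0648, 0.0188 → sum = 1.1429
V_3 = 1.1429 / l_3 = 1.1429 / 0.175 = 6.530857… → 6.53

6.53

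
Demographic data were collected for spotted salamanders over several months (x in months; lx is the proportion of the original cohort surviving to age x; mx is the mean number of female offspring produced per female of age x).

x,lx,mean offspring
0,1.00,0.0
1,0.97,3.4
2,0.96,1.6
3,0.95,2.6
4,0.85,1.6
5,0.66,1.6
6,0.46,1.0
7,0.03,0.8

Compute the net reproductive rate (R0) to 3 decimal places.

10.204

lx·mx by age: 0, 3.298, 1.536, 2.47, 1.36, 1.056, 0.46, 0.024
R0 = Σ lx·mx = 10.204 → 10.204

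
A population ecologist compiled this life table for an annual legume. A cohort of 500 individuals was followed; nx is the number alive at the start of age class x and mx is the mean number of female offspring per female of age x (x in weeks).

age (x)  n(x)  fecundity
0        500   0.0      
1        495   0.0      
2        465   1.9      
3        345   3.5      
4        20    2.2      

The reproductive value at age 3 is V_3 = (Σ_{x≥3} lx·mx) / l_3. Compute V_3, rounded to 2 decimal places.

3.63

lx = nx/n0 = nx/500: 1, 0.99, 0.93, 0.69, 0.04
lx·mx for x ≥ 3: 2.415, 0.088 → sum = 2.503
V_3 = 2.503 / l_3 = 2.503 / 0.69 = 3.627536… → 3.63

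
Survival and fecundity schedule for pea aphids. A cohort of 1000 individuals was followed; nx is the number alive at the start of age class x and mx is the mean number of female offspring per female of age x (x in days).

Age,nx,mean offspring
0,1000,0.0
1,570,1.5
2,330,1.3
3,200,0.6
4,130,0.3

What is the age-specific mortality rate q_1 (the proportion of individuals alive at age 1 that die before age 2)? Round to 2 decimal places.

0.42

lx = nx/n0 = nx/1000: 1, 0.57, 0.33, 0.2, 0.13
q_1 = (l_1 − l_2) / l_1 = (0.57 − 0.33) / 0.57
     = 0.24 / 0.57 = 0.421053… → 0.42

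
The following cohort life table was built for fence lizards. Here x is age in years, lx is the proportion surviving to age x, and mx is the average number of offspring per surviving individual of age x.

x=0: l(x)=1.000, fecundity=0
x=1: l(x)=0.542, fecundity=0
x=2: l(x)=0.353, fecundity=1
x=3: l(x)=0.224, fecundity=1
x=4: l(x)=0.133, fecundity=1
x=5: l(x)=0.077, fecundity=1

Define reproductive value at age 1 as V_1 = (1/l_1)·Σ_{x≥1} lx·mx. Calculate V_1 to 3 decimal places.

lx·mx for x ≥ 1: 0, 0.353, 0.224, 0.133, 0.077 → sum = 0.787
V_1 = 0.787 / l_1 = 0.787 / 0.542 = 1.45203… → 1.452

1.452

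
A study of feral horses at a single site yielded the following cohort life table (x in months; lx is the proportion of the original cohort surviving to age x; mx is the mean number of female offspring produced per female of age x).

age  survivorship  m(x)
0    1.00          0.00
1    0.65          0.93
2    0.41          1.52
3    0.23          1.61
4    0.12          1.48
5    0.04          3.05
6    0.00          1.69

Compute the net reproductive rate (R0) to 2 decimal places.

1.90

lx·mx by age: 0, 0.6045, 0.6232, 0.3703, 0.1776, 0.122, 0
R0 = Σ lx·mx = 1.8976 → 1.90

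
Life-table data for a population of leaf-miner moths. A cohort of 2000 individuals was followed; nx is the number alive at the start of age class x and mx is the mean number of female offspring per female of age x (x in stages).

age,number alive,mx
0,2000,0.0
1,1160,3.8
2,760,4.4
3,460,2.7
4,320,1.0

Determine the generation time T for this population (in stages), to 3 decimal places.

lx = nx/n0 = nx/2000: 1, 0.58, 0.38, 0.23, 0.16
lx·mx: 0, 2.204, 1.672, 0.621, 0.16 → R0 = 4.657
x·lx·mx: 0, 2.204, 3.344, 1.863, 0.64 → Σ = 8.051
T = 8.051 / 4.657 = 1.728795… → 1.729

1.729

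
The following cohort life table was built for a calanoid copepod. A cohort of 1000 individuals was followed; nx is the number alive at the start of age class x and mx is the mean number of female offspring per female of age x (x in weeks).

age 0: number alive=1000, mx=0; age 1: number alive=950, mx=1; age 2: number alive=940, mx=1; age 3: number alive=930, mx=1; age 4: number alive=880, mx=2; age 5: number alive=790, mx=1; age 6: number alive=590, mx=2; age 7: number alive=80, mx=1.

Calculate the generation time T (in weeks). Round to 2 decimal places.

lx = nx/n0 = nx/1000: 1, 0.95, 0.94, 0.93, 0.88, 0.79, 0.59, 0.08
lx·mx: 0, 0.95, 0.94, 0.93, 1.76, 0.79, 1.18, 0.08 → R0 = 6.63
x·lx·mx: 0, 0.95, 1.88, 2.79, 7.04, 3.95, 7.08, 0.56 → Σ = 24.25
T = 24.25 / 6.63 = 3.657617… → 3.66

3.66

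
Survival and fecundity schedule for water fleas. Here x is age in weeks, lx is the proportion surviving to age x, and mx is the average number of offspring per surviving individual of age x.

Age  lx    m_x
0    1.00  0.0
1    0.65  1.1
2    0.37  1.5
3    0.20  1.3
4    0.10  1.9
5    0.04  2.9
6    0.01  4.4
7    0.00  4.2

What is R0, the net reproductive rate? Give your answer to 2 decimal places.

lx·mx by age: 0, 0.715, 0.555, 0.26, 0.19, 0.116, 0.044, 0
R0 = Σ lx·mx = 1.88 → 1.88

1.88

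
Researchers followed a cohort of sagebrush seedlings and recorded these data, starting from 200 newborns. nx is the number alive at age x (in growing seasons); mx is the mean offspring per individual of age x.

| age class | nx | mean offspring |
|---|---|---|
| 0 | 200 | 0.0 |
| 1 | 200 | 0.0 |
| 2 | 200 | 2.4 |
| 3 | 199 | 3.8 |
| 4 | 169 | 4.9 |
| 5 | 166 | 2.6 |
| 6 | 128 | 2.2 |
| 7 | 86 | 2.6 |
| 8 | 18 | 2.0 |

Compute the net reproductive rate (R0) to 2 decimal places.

lx = nx/n0 = nx/200: 1, 1, 1, 0.995, 0.845, 0.83, 0.64, 0.43, 0.09
lx·mx by age: 0, 0, 2.4, 3.781, 4.1405, 2.158, 1.408, 1.118, 0.18
R0 = Σ lx·mx = 15.1855 → 15.19

15.19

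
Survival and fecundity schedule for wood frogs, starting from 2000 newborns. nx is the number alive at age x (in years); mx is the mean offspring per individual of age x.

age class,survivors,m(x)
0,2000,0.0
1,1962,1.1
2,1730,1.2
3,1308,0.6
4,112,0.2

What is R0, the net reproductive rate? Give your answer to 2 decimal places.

lx = nx/n0 = nx/2000: 1, 0.981, 0.865, 0.654, 0.056
lx·mx by age: 0, 1.0791, 1.038, 0.3924, 0.0112
R0 = Σ lx·mx = 2.5207 → 2.52

2.52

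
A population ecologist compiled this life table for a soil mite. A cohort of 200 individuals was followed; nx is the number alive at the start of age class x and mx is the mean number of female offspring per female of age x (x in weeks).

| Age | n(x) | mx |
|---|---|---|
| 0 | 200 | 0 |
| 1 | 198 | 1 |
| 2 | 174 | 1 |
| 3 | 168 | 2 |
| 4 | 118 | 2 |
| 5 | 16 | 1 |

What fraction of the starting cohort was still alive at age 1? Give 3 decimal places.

l_1 = n_1/n_0 = 198/200 = 0.99 → 0.990

0.990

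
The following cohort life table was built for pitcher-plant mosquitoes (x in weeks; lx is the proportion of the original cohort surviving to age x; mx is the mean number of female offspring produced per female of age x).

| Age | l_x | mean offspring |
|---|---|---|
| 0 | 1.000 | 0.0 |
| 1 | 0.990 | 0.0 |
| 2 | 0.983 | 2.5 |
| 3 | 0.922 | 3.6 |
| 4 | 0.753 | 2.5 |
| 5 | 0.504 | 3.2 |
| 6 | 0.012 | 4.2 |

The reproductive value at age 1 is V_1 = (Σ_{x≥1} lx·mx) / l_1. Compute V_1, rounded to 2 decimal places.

lx·mx for x ≥ 1: 0, 2.4575, 3.3192, 1.8825, 1.6128, 0.0504 → sum = 9.3224
V_1 = 9.3224 / l_1 = 9.3224 / 0.99 = 9.416566… → 9.42

9.42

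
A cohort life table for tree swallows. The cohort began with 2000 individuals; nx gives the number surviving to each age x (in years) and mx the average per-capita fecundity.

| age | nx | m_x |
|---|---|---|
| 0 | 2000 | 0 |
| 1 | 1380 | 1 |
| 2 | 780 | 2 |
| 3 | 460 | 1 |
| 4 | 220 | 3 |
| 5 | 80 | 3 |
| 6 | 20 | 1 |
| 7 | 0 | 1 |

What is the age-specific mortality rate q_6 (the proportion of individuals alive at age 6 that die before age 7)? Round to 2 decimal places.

lx = nx/n0 = nx/2000: 1, 0.69, 0.39, 0.23, 0.11, 0.04, 0.01, 0
q_6 = (l_6 − l_7) / l_6 = (0.01 − 0) / 0.01
     = 0.01 / 0.01 = 1 → 1.00

1.00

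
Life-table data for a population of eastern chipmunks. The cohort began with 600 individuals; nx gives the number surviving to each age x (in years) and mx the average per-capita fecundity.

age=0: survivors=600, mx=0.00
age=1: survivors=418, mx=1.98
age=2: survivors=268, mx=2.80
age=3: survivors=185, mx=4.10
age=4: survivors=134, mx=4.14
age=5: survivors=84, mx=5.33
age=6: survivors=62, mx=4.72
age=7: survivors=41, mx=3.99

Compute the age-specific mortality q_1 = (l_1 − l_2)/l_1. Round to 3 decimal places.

0.359

lx = nx/n0 = nx/600: 1, 0.69667…, 0.44667…, 0.30833…, 0.22333…, 0.14, 0.10333…, 0.06833…
q_1 = (l_1 − l_2) / l_1 = (0.696667… − 0.446667…) / 0.696667…
     = 0.25… / 0.696667… = 0.358852… → 0.359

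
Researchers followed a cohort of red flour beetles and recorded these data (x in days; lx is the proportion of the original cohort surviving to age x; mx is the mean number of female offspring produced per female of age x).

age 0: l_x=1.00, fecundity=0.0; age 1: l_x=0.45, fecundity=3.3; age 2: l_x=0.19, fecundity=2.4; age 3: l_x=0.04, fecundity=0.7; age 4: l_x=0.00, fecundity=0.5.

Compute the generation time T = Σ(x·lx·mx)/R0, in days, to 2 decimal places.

lx·mx: 0, 1.485, 0.456, 0.028, 0 → R0 = 1.969
x·lx·mx: 0, 1.485, 0.912, 0.084, 0 → Σ = 2.481
T = 2.481 / 1.969 = 1.26003… → 1.26

1.26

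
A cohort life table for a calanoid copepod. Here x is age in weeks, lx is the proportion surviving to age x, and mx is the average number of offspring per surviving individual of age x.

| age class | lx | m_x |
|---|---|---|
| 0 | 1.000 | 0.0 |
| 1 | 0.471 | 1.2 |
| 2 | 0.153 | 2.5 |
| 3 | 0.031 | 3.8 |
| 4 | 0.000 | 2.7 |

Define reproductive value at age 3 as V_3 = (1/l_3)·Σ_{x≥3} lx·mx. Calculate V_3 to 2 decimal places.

lx·mx for x ≥ 3: 0.1178, 0 → sum = 0.1178
V_3 = 0.1178 / l_3 = 0.1178 / 0.031 = 3.8 → 3.80

3.80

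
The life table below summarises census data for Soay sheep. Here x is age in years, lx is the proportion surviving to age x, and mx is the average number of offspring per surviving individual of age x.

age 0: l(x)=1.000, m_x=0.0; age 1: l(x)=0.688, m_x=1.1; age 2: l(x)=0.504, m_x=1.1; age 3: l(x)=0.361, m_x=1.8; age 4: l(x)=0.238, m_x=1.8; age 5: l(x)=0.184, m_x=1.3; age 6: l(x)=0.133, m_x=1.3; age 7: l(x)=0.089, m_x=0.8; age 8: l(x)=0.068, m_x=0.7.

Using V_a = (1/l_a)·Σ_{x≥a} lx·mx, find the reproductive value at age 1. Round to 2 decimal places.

4.24

lx·mx for x ≥ 1: 0.7568, 0.5544, 0.6498, 0.4284, 0.2392, 0.1729, 0.0712, 0.0476 → sum = 2.9203
V_1 = 2.9203 / l_1 = 2.9203 / 0.688 = 4.244622… → 4.24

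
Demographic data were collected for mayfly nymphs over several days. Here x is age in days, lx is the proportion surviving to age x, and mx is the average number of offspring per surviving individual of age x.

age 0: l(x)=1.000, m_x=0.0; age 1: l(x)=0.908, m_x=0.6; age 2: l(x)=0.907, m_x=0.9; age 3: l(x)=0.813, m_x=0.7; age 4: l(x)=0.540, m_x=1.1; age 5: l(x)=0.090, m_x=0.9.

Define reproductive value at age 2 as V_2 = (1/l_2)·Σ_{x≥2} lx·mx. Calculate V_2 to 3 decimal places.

2.272

lx·mx for x ≥ 2: 0.8163, 0.5691, 0.594, 0.081 → sum = 2.0604
V_2 = 2.0604 / l_2 = 2.0604 / 0.907 = 2.271665… → 2.272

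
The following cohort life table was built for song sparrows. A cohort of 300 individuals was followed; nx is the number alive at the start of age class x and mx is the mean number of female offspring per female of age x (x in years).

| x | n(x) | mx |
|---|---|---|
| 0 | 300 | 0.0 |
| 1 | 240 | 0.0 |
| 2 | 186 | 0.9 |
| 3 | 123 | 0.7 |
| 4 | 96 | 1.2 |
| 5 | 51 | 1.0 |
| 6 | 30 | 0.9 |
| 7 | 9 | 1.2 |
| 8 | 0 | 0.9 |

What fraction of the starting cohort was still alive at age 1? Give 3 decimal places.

l_1 = n_1/n_0 = 240/300 = 0.8 → 0.800

0.800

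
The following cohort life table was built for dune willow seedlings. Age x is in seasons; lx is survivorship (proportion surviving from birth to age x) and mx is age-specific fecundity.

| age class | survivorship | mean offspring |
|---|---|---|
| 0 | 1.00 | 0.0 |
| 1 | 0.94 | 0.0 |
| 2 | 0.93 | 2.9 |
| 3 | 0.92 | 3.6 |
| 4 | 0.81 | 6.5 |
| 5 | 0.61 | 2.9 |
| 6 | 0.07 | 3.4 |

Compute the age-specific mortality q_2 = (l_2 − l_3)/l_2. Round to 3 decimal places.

q_2 = (l_2 − l_3) / l_2 = (0.93 − 0.92) / 0.93
     = 0.01 / 0.93 = 0.010753… → 0.011

0.011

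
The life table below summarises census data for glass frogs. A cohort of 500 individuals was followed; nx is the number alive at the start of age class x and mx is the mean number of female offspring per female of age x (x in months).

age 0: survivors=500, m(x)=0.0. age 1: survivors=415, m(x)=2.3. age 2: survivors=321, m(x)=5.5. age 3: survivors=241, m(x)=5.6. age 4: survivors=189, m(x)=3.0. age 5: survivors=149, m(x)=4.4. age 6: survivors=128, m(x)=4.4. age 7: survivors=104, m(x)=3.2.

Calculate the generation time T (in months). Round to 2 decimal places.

3.20

lx = nx/n0 = nx/500: 1, 0.83, 0.642, 0.482, 0.378, 0.298, 0.256, 0.208
lx·mx: 0, 1.909, 3.531, 2.6992, 1.134, 1.3112, 1.1264, 0.6656 → R0 = 12.3764
x·lx·mx: 0, 1.909, 7.062, 8.0976, 4.536, 6.556, 6.7584, 4.6592 → Σ = 39.5782
T = 39.5782 / 12.3764 = 3.197877… → 3.20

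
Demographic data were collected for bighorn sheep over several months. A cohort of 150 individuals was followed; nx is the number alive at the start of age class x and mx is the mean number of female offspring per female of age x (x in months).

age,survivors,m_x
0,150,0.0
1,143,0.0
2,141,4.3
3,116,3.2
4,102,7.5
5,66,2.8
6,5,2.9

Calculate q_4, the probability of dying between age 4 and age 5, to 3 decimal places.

0.353

lx = nx/n0 = nx/150: 1, 0.95333…, 0.94, 0.77333…, 0.68, 0.44, 0.03333…
q_4 = (l_4 − l_5) / l_4 = (0.68 − 0.44) / 0.68
     = 0.24 / 0.68 = 0.352941… → 0.353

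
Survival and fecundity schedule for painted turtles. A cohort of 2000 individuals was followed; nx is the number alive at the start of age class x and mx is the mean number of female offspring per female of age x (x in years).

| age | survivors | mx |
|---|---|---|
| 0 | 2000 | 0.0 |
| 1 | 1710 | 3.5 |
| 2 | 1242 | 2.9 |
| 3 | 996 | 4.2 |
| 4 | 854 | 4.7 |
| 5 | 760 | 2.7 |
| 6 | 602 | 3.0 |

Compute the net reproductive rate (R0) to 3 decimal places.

10.821

lx = nx/n0 = nx/2000: 1, 0.855, 0.621, 0.498, 0.427, 0.38, 0.301
lx·mx by age: 0, 2.9925, 1.8009, 2.0916, 2.0069, 1.026, 0.903
R0 = Σ lx·mx = 10.8209 → 10.821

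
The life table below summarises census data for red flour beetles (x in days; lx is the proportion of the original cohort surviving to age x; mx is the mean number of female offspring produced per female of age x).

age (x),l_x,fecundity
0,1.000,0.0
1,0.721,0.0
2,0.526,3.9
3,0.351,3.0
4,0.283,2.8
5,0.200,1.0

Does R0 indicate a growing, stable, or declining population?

growing

R0 = Σ lx·mx = 0 + 0 + 2.0514 + 1.053 + 0.7924 + 0.2 = 4.0968
R0 > 1, so the population is growing.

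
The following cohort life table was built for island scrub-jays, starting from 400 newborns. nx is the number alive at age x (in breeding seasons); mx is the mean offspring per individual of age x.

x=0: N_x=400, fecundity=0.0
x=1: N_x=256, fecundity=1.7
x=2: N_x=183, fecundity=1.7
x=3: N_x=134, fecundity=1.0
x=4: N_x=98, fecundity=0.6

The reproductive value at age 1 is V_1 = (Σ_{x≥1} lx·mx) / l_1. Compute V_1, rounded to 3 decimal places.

3.668

lx = nx/n0 = nx/400: 1, 0.64, 0.4575, 0.335, 0.245
lx·mx for x ≥ 1: 1.088, 0.77775, 0.335, 0.147 → sum = 2.34775
V_1 = 2.34775 / l_1 = 2.34775 / 0.64 = 3.668359… → 3.668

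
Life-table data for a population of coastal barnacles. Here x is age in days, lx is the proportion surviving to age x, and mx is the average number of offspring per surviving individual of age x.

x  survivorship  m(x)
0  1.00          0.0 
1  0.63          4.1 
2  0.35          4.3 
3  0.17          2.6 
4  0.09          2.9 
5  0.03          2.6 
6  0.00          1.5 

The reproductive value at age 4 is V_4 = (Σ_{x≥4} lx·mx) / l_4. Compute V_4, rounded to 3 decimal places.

3.767

lx·mx for x ≥ 4: 0.261, 0.078, 0 → sum = 0.339
V_4 = 0.339 / l_4 = 0.339 / 0.09 = 3.766667… → 3.767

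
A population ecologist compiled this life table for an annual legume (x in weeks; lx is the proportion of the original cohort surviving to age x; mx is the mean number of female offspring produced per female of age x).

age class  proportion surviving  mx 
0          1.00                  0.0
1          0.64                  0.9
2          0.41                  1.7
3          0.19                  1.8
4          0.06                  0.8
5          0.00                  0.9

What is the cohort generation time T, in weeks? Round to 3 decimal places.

lx·mx: 0, 0.576, 0.697, 0.342, 0.048, 0 → R0 = 1.663
x·lx·mx: 0, 0.576, 1.394, 1.026, 0.192, 0 → Σ = 3.188
T = 3.188 / 1.663 = 1.917017… → 1.917

1.917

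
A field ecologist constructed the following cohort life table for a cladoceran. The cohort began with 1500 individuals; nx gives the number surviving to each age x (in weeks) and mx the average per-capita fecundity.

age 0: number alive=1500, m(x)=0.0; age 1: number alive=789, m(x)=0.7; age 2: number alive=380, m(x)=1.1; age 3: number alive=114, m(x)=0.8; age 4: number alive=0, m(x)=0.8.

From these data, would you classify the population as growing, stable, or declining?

declining

lx = nx/n0 = nx/1500: 1, 0.526, 0.25333…, 0.076, 0
R0 = Σ lx·mx = 0 + 0.3682 + 0.278667… + 0.0608 + 0 = 0.707667…
R0 < 1, so the population is declining.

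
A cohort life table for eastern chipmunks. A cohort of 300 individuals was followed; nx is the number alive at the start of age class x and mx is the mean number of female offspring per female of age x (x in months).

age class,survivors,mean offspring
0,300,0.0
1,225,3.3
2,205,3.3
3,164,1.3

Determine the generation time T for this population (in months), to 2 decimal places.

1.68

lx = nx/n0 = nx/300: 1, 0.75, 0.68333…, 0.54667…
lx·mx: 0, 2.475, 2.255…, 0.710667… → R0 = 5.440667…
x·lx·mx: 0, 2.475, 4.51…, 2.132… → Σ = 9.117…
T = 9.117… / 5.440667… = 1.675714… → 1.68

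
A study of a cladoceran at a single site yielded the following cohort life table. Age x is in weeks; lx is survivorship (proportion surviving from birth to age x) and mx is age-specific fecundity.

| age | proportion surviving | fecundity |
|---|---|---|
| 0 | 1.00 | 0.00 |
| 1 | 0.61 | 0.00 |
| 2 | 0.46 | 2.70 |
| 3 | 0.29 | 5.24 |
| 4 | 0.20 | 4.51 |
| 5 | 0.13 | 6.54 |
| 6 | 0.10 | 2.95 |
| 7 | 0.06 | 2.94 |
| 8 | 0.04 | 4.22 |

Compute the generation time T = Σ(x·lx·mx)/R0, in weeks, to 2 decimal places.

3.74

lx·mx: 0, 0, 1.242, 1.5196, 0.902, 0.8502, 0.295, 0.1764, 0.1688 → R0 = 5.154
x·lx·mx: 0, 0, 2.484, 4.5588, 3.608, 4.251, 1.77, 1.2348, 1.3504 → Σ = 19.257
T = 19.257 / 5.154 = 3.736321… → 3.74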